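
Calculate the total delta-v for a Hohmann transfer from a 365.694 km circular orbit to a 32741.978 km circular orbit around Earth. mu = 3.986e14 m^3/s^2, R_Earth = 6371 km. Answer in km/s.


r1 = 6736.6940 km = 6.736694e+06 m
r2 = 39112.9780 km = 3.9112978e+07 m
dv1 = sqrt(mu/r1)*(sqrt(2*r2/(r1+r2)) - 1) = 2355.2682 m/s
dv2 = sqrt(mu/r2)*(1 - sqrt(2*r1/(r1+r2))) = 1461.8057 m/s
total dv = |dv1| + |dv2| = 2355.2682 + 1461.8057 = 3817.0739 m/s = 3.8171 km/s

3.8171 km/s


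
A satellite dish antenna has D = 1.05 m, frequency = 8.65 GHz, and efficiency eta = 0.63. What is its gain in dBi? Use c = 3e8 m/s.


lambda = c/f = 3e8 / 8.65e+09 = 0.03468208 m
G = eta*(pi*D/lambda)^2 = 0.63*(pi*1.05/0.03468208)^2
G = 5699.1305 (linear)
G = 10*log10(5699.1305) = 37.5581 dBi

37.5581 dBi


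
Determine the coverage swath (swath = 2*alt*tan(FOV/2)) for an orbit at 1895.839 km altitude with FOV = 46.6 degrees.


FOV = 46.6 deg = 0.8133234 rad
swath = 2 * alt * tan(FOV/2) = 2 * 1895.839 * tan(0.4066617)
swath = 2 * 1895.839 * 0.430668
swath = 1632.9545 km

1632.9545 km


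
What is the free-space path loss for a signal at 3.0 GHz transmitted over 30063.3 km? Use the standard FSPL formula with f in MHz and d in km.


f = 3.0 GHz = 3000.0000 MHz
d = 30063.3 km
FSPL = 32.44 + 20*log10(3000.0000) + 20*log10(30063.3)
FSPL = 32.44 + 69.5424 + 89.5607
FSPL = 191.5432 dB

191.5432 dB


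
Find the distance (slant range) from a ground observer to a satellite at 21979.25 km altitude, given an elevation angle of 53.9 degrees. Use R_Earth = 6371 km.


h = 21979.25 km, el = 53.9 deg
d = -R_E*sin(el) + sqrt((R_E*sin(el))^2 + 2*R_E*h + h^2)
d = -6371.0000*sin(0.9407325) + sqrt((6371.0000*0.8079899)^2 + 2*6371.0000*21979.25 + 21979.25^2)
d = 22952.9350 km

22952.9350 km


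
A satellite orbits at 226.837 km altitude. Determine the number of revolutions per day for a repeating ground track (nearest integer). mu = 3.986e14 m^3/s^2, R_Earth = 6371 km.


r = 6.597837e+06 m
T = 2*pi*sqrt(r^3/mu) = 5333.5159 s = 88.8919 min
revs/day = 1440 / 88.8919 = 16.1994
Rounded: 16 revolutions per day

16 revolutions per day


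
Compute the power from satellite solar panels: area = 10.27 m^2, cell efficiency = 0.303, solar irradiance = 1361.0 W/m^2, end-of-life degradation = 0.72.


P = area * eta * S * degradation
P = 10.27 * 0.303 * 1361.0 * 0.72
P = 3049.3249 W

3049.3249 W


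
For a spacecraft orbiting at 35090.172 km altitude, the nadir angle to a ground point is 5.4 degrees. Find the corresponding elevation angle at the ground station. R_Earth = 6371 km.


r = R_E + alt = 41461.1720 km
Law of sines in the satellite / Earth-center / ground-point triangle:
  sin(nadir)/R_E = sin(90 + el)/r  =>  cos(el) = (r/R_E)*sin(nadir)
cos(el) = (41461.1720 / 6371.0000) * sin(5.4 deg) = 0.6124378
el = arccos(0.6124378) = 52.2340 deg
(Earth-central angle = 90 - nadir - el = 32.3660 deg)

52.2340 degrees


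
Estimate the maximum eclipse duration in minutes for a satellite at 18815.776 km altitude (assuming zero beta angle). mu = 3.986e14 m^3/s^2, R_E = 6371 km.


r = 25186.7760 km
T = 663.0081 min
Eclipse fraction = arcsin(R_E/r)/pi = arcsin(6371.0000/25186.7760)/pi
= arcsin(0.2529502)/pi = 0.08140088
Eclipse duration = 0.08140088 * 663.0081 = 53.9694 min

53.9694 minutes


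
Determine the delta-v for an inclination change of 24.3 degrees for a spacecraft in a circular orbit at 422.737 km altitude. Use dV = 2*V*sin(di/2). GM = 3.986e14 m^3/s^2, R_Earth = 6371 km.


r = 6793.7370 km = 6.793737e+06 m
V = sqrt(mu/r) = 7659.7445 m/s
di = 24.3 deg = 0.424115 rad
dV = 2*V*sin(di/2) = 2*7659.7445*sin(0.2120575)
dV = 3224.3198 m/s = 3.2243 km/s

3.2243 km/s


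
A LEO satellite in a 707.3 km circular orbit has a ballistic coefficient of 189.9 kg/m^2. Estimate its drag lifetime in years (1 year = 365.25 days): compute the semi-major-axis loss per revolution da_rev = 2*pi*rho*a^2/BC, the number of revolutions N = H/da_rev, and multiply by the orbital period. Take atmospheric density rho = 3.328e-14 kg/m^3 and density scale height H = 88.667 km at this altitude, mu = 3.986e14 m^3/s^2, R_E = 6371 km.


a = R_E + alt = 7078.3000 km = 7.0783e+06 m
da_rev = 2*pi*rho*a^2/BC = 2*pi*3.328e-14*(7.0783e+06)^2/189.9 = 0.0551691321 m per revolution
N = H/da_rev = 88667.0000 m / 0.0551691321 m = 1.607185e+06 revolutions
P = 2*pi*sqrt(a^3/mu) = 5926.5871 s
lifetime = N*P = 1.607185e+06 * 5926.5871 = 9.5251217e+09 s = 110244.4638 days
years = 110244.4638 / 365.25 = 301.8329 years

301.8329 years


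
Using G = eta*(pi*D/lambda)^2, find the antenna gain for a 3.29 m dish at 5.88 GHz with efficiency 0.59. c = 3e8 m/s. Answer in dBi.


lambda = c/f = 3e8 / 5.88e+09 = 0.05102041 m
G = eta*(pi*D/lambda)^2 = 0.59*(pi*3.29/0.05102041)^2
G = 24213.3955 (linear)
G = 10*log10(24213.3955) = 43.8406 dBi

43.8406 dBi


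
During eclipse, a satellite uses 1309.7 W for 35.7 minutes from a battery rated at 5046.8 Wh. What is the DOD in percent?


E_used = P * t / 60 = 1309.7 * 35.7 / 60 = 779.2715 Wh
DOD = E_used / E_total * 100 = 779.2715 / 5046.8 * 100
DOD = 15.4409 %

15.4409 %


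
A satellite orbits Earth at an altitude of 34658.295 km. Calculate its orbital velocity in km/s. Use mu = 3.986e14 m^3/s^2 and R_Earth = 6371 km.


r = R_E + alt = 6371.0 + 34658.295 = 41029.2950 km = 4.1029295e+07 m
v = sqrt(mu/r) = sqrt(3.986e14 / 4.1029295e+07) = 3116.8910 m/s = 3.1169 km/s

3.1169 km/s


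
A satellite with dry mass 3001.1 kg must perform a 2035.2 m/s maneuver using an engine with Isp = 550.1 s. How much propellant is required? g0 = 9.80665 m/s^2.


ve = Isp * g0 = 550.1 * 9.80665 = 5394.638165 m/s
mass ratio = exp(dv/ve) = exp(2035.2/5394.638165) = 1.45828850
m_prop = m_dry * (mr - 1) = 3001.1 * (1.45828850 - 1)
m_prop = 1375.3696 kg

1375.3696 kg


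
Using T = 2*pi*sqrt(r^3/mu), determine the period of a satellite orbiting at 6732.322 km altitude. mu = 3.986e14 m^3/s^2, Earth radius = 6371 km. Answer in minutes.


r = 13103.3220 km = 1.3103322e+07 m
T = 2*pi*sqrt(r^3/mu) = 2*pi*sqrt(2.2498017e+21 / 3.986e14)
T = 14927.3715 s = 248.7895 min

248.7895 minutes


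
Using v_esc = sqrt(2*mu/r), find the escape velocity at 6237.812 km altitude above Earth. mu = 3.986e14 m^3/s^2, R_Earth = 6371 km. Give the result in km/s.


r = 6371.0 + 6237.812 = 12608.8120 km = 1.2608812e+07 m
v_esc = sqrt(2*mu/r) = sqrt(2*3.986e14 / 1.2608812e+07)
v_esc = 7951.4542 m/s = 7.9515 km/s

7.9515 km/s


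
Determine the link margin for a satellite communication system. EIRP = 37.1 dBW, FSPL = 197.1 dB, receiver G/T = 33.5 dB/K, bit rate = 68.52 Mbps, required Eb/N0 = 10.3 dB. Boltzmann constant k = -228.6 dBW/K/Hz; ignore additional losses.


C/N0 = EIRP - FSPL + G/T - k = 37.1 - 197.1 + 33.5 - (-228.6)
C/N0 = 102.1000 dB-Hz
R_b = 68.52 Mbps = 6.852e+07 bps -> 10*log10(R_b) = 78.3582 dB-Hz
Eb/N0 = C/N0 - 10*log10(R_b) = 102.1000 - 78.3582 = 23.7418 dB
Margin = Eb/N0 - Eb/N0_req = 23.7418 - 10.3 = 13.4418 dB (link closes)

13.4418 dB


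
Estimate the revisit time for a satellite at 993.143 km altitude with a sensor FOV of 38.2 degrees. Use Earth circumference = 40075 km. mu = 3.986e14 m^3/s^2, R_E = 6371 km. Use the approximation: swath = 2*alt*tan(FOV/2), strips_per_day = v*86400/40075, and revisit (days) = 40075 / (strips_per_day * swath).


swath = 2*993.143*tan(0.3333579) = 687.8132 km
v = sqrt(mu/r) = 7357.1149 m/s = 7.3571 km/s
strips/day = v*86400/40075 = 7.3571*86400/40075 = 15.8616
coverage/day = strips * swath = 15.8616 * 687.8132 = 10909.8368 km
revisit = 40075 / 10909.8368 = 3.6733 days

3.6733 days


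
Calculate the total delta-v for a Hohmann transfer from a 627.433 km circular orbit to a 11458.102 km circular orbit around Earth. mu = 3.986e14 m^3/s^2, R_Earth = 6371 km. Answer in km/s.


r1 = 6998.4330 km = 6.998433e+06 m
r2 = 17829.1020 km = 1.7829102e+07 m
dv1 = sqrt(mu/r1)*(sqrt(2*r2/(r1+r2)) - 1) = 1497.5355 m/s
dv2 = sqrt(mu/r2)*(1 - sqrt(2*r1/(r1+r2))) = 1178.0904 m/s
total dv = |dv1| + |dv2| = 1497.5355 + 1178.0904 = 2675.6260 m/s = 2.6756 km/s

2.6756 km/s


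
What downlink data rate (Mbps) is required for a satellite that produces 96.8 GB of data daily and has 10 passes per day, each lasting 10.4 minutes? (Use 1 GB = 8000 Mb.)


total contact time = 10 * 10.4 * 60 = 6240.0000 s
data = 96.8 GB = 774400.0000 Mb
rate = 774400.0000 / 6240.0000 = 124.1026 Mbps

124.1026 Mbps


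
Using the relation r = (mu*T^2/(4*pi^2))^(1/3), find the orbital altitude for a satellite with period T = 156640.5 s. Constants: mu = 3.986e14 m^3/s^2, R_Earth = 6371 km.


T = 156640.5 s
r = (mu*T^2/(4*pi^2))^(1/3) = (3.986e14 * 156640.5^2 / (4*pi^2))^(1/3)
r = 6.2805146e+07 m = 62805.1455 km
alt = r - R_E = 62805.1455 - 6371 = 56434.1455 km

56434.1455 km


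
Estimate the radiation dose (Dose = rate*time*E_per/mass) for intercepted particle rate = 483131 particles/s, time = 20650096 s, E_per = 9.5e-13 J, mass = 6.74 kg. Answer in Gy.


Total energy deposited = rate * time * E_per
  = 483131 * 20650096 * 9.5e-13 = 9.4779 J
Dose = E_total / mass = 9.4779 / 6.74
Dose = 1.4062 Gy

1.4062 Gy


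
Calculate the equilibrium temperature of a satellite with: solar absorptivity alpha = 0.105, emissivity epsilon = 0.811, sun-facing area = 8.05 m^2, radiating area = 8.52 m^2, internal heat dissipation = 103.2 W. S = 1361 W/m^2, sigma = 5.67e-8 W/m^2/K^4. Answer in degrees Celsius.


Numerator = alpha*S*A_sun + Q_int = 0.105*1361*8.05 + 103.2 = 1253.5853 W
Denominator = eps*sigma*A_rad = 0.811*5.67e-8*8.52 = 3.9178112e-07 W/K^4
T^4 = 3.1997081e+09 K^4
T = 237.8360 K = -35.3140 C

-35.3140 degrees Celsius


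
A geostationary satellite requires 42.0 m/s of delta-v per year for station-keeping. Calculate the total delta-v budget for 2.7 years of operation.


dV = rate * years = 42.0 * 2.7
dV = 113.4000 m/s

113.4000 m/s


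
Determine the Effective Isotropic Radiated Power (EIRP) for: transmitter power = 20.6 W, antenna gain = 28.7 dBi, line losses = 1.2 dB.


Pt = 20.6 W = 13.1387 dBW
EIRP = Pt_dBW + Gt - losses = 13.1387 + 28.7 - 1.2 = 40.6387 dBW

40.6387 dBW


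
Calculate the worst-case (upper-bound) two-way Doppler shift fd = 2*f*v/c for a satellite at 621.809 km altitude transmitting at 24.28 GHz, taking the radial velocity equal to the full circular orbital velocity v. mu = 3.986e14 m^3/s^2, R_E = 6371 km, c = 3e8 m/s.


r = 6.992809e+06 m
v = sqrt(mu/r) = 7549.9281 m/s (worst-case radial velocity)
f = 24.28 GHz = 2.428e+10 Hz
fd = 2*f*v/c = 2*2.428e+10*7549.9281/3.0e+08
fd = 1.2220817e+06 Hz

1.2221e+06 Hz


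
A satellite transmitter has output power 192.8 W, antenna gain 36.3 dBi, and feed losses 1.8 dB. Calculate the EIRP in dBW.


Pt = 192.8 W = 22.8511 dBW
EIRP = Pt_dBW + Gt - losses = 22.8511 + 36.3 - 1.8 = 57.3511 dBW

57.3511 dBW


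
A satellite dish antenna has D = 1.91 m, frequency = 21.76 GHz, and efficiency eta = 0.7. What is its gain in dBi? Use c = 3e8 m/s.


lambda = c/f = 3e8 / 2.176e+10 = 0.01378676 m
G = eta*(pi*D/lambda)^2 = 0.7*(pi*1.91/0.01378676)^2
G = 132598.8607 (linear)
G = 10*log10(132598.8607) = 51.2254 dBi

51.2254 dBi


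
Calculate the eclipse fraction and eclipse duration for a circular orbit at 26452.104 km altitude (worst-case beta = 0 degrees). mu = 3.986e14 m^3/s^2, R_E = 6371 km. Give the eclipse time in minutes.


r = 32823.1040 km
T = 986.3464 min
Eclipse fraction = arcsin(R_E/r)/pi = arcsin(6371.0000/32823.1040)/pi
= arcsin(0.1941011)/pi = 0.06217898
Eclipse duration = 0.06217898 * 986.3464 = 61.3300 min

61.3300 minutes


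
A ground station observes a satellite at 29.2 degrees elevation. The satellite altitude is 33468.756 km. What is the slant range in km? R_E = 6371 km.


h = 33468.756 km, el = 29.2 deg
d = -R_E*sin(el) + sqrt((R_E*sin(el))^2 + 2*R_E*h + h^2)
d = -6371.0000*sin(0.5096361) + sqrt((6371.0000*0.4878597)^2 + 2*6371.0000*33468.756 + 33468.756^2)
d = 36341.5247 km

36341.5247 km


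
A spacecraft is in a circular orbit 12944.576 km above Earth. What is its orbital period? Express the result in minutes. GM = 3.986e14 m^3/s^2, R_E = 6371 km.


r = 19315.5760 km = 1.9315576e+07 m
T = 2*pi*sqrt(r^3/mu) = 2*pi*sqrt(7.2064768e+21 / 3.986e14)
T = 26716.0788 s = 445.2680 min

445.2680 minutes


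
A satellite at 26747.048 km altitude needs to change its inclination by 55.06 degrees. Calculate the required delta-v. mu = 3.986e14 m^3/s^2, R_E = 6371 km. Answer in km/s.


r = 33118.0480 km = 3.3118048e+07 m
V = sqrt(mu/r) = 3469.2555 m/s
di = 55.06 deg = 0.9609783 rad
dV = 2*V*sin(di/2) = 2*3469.2555*sin(0.4804891)
dV = 3207.0699 m/s = 3.2071 km/s

3.2071 km/s


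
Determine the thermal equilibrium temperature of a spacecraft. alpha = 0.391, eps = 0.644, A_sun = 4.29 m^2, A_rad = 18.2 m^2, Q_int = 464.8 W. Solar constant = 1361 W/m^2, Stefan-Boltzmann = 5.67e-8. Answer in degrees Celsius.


Numerator = alpha*S*A_sun + Q_int = 0.391*1361*4.29 + 464.8 = 2747.7278 W
Denominator = eps*sigma*A_rad = 0.644*5.67e-8*18.2 = 6.6456936e-07 W/K^4
T^4 = 4.134599e+09 K^4
T = 253.5761 K = -19.5739 C

-19.5739 degrees Celsius


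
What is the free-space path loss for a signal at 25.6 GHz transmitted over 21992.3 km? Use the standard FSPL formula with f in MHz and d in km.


f = 25.6 GHz = 25600.0000 MHz
d = 21992.3 km
FSPL = 32.44 + 20*log10(25600.0000) + 20*log10(21992.3)
FSPL = 32.44 + 88.1648 + 86.8454
FSPL = 207.4502 dB

207.4502 dB


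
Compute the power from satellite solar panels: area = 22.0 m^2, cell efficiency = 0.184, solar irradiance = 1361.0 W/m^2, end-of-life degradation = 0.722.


P = area * eta * S * degradation
P = 22.0 * 0.184 * 1361.0 * 0.722
P = 3977.7348 W

3977.7348 W


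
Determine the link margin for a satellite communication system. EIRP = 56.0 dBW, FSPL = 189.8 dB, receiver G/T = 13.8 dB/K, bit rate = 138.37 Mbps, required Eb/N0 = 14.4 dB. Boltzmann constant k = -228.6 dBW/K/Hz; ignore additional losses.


C/N0 = EIRP - FSPL + G/T - k = 56.0 - 189.8 + 13.8 - (-228.6)
C/N0 = 108.6000 dB-Hz
R_b = 138.37 Mbps = 1.3837e+08 bps -> 10*log10(R_b) = 81.4104 dB-Hz
Eb/N0 = C/N0 - 10*log10(R_b) = 108.6000 - 81.4104 = 27.1896 dB
Margin = Eb/N0 - Eb/N0_req = 27.1896 - 14.4 = 12.7896 dB (link closes)

12.7896 dB


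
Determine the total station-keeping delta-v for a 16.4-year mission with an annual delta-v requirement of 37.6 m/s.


dV = rate * years = 37.6 * 16.4
dV = 616.6400 m/s

616.6400 m/s


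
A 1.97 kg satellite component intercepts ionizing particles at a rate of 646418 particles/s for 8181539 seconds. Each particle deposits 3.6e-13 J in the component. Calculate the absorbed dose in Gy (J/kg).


Total energy deposited = rate * time * E_per
  = 646418 * 8181539 * 3.6e-13 = 1.9039 J
Dose = E_total / mass = 1.9039 / 1.97
Dose = 0.9664619 Gy

0.9665 Gy


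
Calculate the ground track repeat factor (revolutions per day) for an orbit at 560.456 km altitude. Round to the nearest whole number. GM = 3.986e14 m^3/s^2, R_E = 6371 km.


r = 6.931456e+06 m
T = 2*pi*sqrt(r^3/mu) = 5743.1205 s = 95.7187 min
revs/day = 1440 / 95.7187 = 15.0441
Rounded: 15 revolutions per day

15 revolutions per day


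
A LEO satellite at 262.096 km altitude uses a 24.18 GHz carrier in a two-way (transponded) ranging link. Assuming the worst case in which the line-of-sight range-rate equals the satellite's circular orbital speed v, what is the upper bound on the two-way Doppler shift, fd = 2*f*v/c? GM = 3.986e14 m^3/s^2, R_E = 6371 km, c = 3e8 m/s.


r = 6.633096e+06 m
v = sqrt(mu/r) = 7751.9418 m/s (worst-case radial velocity)
f = 24.18 GHz = 2.418e+10 Hz
fd = 2*f*v/c = 2*2.418e+10*7751.9418/3.0e+08
fd = 1.249613e+06 Hz

1.2496e+06 Hz


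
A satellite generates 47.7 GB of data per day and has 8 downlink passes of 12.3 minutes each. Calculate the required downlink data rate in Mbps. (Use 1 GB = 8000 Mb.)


total contact time = 8 * 12.3 * 60 = 5904.0000 s
data = 47.7 GB = 381600.0000 Mb
rate = 381600.0000 / 5904.0000 = 64.6341 Mbps

64.6341 Mbps


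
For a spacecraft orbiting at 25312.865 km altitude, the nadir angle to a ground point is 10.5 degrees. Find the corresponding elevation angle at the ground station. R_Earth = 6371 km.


r = R_E + alt = 31683.8650 km
Law of sines in the satellite / Earth-center / ground-point triangle:
  sin(nadir)/R_E = sin(90 + el)/r  =>  cos(el) = (r/R_E)*sin(nadir)
cos(el) = (31683.8650 / 6371.0000) * sin(10.5 deg) = 0.9062825
el = arccos(0.9062825) = 25.0034 deg
(Earth-central angle = 90 - nadir - el = 54.4966 deg)

25.0034 degrees


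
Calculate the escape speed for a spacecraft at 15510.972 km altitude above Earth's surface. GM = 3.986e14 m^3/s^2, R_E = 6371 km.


r = 6371.0 + 15510.972 = 21881.9720 km = 2.1881972e+07 m
v_esc = sqrt(2*mu/r) = sqrt(2*3.986e14 / 2.1881972e+07)
v_esc = 6035.8775 m/s = 6.0359 km/s

6.0359 km/s


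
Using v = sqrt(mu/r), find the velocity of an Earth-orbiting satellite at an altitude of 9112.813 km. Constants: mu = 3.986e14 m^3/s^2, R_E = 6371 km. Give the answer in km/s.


r = R_E + alt = 6371.0 + 9112.813 = 15483.8130 km = 1.5483813e+07 m
v = sqrt(mu/r) = sqrt(3.986e14 / 1.5483813e+07) = 5073.7573 m/s = 5.0738 km/s

5.0738 km/s


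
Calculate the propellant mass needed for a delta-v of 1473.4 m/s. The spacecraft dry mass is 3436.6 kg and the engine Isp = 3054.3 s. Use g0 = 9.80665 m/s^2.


ve = Isp * g0 = 3054.3 * 9.80665 = 29952.451095 m/s
mass ratio = exp(dv/ve) = exp(1473.4/29952.451095) = 1.05042128
m_prop = m_dry * (mr - 1) = 3436.6 * (1.05042128 - 1)
m_prop = 173.2778 kg

173.2778 kg


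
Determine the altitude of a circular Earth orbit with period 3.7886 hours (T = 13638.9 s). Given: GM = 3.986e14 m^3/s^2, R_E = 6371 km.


T = 13638.9 s
r = (mu*T^2/(4*pi^2))^(1/3) = (3.986e14 * 13638.9^2 / (4*pi^2))^(1/3)
r = 1.2338018e+07 m = 12338.0185 km
alt = r - R_E = 12338.0185 - 6371 = 5967.0185 km

5967.0185 km


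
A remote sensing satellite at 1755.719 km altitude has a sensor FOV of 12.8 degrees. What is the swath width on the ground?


FOV = 12.8 deg = 0.2234021 rad
swath = 2 * alt * tan(FOV/2) = 2 * 1755.719 * tan(0.1117011)
swath = 2 * 1755.719 * 0.112168
swath = 393.8709 km

393.8709 km


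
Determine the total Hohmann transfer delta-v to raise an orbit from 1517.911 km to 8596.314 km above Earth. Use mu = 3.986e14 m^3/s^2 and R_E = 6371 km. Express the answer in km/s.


r1 = 7888.9110 km = 7.888911e+06 m
r2 = 14967.3140 km = 1.4967314e+07 m
dv1 = sqrt(mu/r1)*(sqrt(2*r2/(r1+r2)) - 1) = 1026.5532 m/s
dv2 = sqrt(mu/r2)*(1 - sqrt(2*r1/(r1+r2))) = 872.9218 m/s
total dv = |dv1| + |dv2| = 1026.5532 + 872.9218 = 1899.4750 m/s = 1.8995 km/s

1.8995 km/s


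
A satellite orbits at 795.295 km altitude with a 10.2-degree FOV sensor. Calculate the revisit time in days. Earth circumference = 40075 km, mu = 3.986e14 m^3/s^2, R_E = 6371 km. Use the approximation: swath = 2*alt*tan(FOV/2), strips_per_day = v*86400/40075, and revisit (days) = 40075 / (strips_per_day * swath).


swath = 2*795.295*tan(0.08901179) = 141.9564 km
v = sqrt(mu/r) = 7457.9816 m/s = 7.4580 km/s
strips/day = v*86400/40075 = 7.4580*86400/40075 = 16.0791
coverage/day = strips * swath = 16.0791 * 141.9564 = 2282.5296 km
revisit = 40075 / 2282.5296 = 17.5573 days

17.5573 days


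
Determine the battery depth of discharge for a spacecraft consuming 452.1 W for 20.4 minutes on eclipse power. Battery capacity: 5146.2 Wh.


E_used = P * t / 60 = 452.1 * 20.4 / 60 = 153.7140 Wh
DOD = E_used / E_total * 100 = 153.7140 / 5146.2 * 100
DOD = 2.9869 %

2.9869 %


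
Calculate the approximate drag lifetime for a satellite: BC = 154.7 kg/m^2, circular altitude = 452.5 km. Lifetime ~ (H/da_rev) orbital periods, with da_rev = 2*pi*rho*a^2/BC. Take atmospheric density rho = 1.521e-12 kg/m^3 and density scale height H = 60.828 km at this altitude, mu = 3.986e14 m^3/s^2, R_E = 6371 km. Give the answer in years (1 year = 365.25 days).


a = R_E + alt = 6823.5000 km = 6.8235e+06 m
da_rev = 2*pi*rho*a^2/BC = 2*pi*1.521e-12*(6.8235e+06)^2/154.7 = 2.876293 m per revolution
N = H/da_rev = 60828.0000 m / 2.876293 m = 21148.0523 revolutions
P = 2*pi*sqrt(a^3/mu) = 5609.4724 s
lifetime = N*P = 21148.0523 * 5609.4724 = 1.1862942e+08 s = 1373.0256 days
years = 1373.0256 / 365.25 = 3.7591 years

3.7591 years


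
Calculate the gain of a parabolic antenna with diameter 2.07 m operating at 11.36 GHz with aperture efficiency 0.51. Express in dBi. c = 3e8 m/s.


lambda = c/f = 3e8 / 1.136e+10 = 0.02640845 m
G = eta*(pi*D/lambda)^2 = 0.51*(pi*2.07/0.02640845)^2
G = 30926.0722 (linear)
G = 10*log10(30926.0722) = 44.9032 dBi

44.9032 dBi


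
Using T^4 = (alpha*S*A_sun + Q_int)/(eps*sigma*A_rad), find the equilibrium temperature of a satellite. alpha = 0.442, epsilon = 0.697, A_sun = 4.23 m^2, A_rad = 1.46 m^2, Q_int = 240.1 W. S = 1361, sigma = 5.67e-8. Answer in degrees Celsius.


Numerator = alpha*S*A_sun + Q_int = 0.442*1361*4.23 + 240.1 = 2784.7073 W
Denominator = eps*sigma*A_rad = 0.697*5.67e-8*1.46 = 5.7699054e-08 W/K^4
T^4 = 4.8262616e+10 K^4
T = 468.7084 K = 195.5584 C

195.5584 degrees Celsius


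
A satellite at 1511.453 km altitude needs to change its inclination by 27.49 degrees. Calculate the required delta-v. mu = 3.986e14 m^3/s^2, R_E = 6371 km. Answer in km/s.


r = 7882.4530 km = 7.882453e+06 m
V = sqrt(mu/r) = 7111.1191 m/s
di = 27.49 deg = 0.479791 rad
dV = 2*V*sin(di/2) = 2*7111.1191*sin(0.2398955)
dV = 3379.2198 m/s = 3.3792 km/s

3.3792 km/s


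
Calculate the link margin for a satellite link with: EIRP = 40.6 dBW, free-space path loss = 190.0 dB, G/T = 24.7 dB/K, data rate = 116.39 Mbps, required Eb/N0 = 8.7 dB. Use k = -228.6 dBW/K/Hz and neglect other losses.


C/N0 = EIRP - FSPL + G/T - k = 40.6 - 190.0 + 24.7 - (-228.6)
C/N0 = 103.9000 dB-Hz
R_b = 116.39 Mbps = 1.1639e+08 bps -> 10*log10(R_b) = 80.6592 dB-Hz
Eb/N0 = C/N0 - 10*log10(R_b) = 103.9000 - 80.6592 = 23.2408 dB
Margin = Eb/N0 - Eb/N0_req = 23.2408 - 8.7 = 14.5408 dB (link closes)

14.5408 dB


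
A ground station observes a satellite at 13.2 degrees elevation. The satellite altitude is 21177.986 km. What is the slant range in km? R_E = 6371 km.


h = 21177.986 km, el = 13.2 deg
d = -R_E*sin(el) + sqrt((R_E*sin(el))^2 + 2*R_E*h + h^2)
d = -6371.0000*sin(0.2303835) + sqrt((6371.0000*0.2283509)^2 + 2*6371.0000*21177.986 + 21177.986^2)
d = 25386.8140 km

25386.8140 km


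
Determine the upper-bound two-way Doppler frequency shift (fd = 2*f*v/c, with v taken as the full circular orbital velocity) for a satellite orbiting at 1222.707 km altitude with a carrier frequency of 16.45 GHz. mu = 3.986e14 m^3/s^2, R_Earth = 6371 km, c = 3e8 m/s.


r = 7.593707e+06 m
v = sqrt(mu/r) = 7245.0557 m/s (worst-case radial velocity)
f = 16.45 GHz = 1.645e+10 Hz
fd = 2*f*v/c = 2*1.645e+10*7245.0557/3.0e+08
fd = 794541.1093 Hz

794541.1093 Hz


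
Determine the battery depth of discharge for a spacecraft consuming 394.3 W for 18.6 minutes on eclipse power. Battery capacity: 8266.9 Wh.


E_used = P * t / 60 = 394.3 * 18.6 / 60 = 122.2330 Wh
DOD = E_used / E_total * 100 = 122.2330 / 8266.9 * 100
DOD = 1.4786 %

1.4786 %


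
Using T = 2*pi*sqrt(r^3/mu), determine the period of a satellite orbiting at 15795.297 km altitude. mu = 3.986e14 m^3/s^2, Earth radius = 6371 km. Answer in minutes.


r = 22166.2970 km = 2.2166297e+07 m
T = 2*pi*sqrt(r^3/mu) = 2*pi*sqrt(1.0891293e+22 / 3.986e14)
T = 32843.6143 s = 547.3936 min

547.3936 minutes


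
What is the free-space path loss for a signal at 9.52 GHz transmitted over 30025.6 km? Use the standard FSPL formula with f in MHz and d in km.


f = 9.52 GHz = 9520.0000 MHz
d = 30025.6 km
FSPL = 32.44 + 20*log10(9520.0000) + 20*log10(30025.6)
FSPL = 32.44 + 79.5727 + 89.5498
FSPL = 201.5626 dB

201.5626 dB


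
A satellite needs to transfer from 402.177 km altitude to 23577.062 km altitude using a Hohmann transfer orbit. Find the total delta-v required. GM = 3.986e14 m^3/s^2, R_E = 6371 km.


r1 = 6773.1770 km = 6.773177e+06 m
r2 = 29948.0620 km = 2.9948062e+07 m
dv1 = sqrt(mu/r1)*(sqrt(2*r2/(r1+r2)) - 1) = 2126.0904 m/s
dv2 = sqrt(mu/r2)*(1 - sqrt(2*r1/(r1+r2))) = 1432.4154 m/s
total dv = |dv1| + |dv2| = 2126.0904 + 1432.4154 = 3558.5059 m/s = 3.5585 km/s

3.5585 km/s


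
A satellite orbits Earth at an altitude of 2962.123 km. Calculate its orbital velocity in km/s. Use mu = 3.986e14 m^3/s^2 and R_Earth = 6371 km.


r = R_E + alt = 6371.0 + 2962.123 = 9333.1230 km = 9.333123e+06 m
v = sqrt(mu/r) = sqrt(3.986e14 / 9.333123e+06) = 6535.1439 m/s = 6.5351 km/s

6.5351 km/s


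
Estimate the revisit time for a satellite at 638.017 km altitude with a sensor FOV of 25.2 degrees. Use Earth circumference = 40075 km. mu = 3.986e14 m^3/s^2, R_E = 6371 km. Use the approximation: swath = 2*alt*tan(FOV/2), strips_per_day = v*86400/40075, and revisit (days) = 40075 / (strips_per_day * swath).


swath = 2*638.017*tan(0.2199115) = 285.2274 km
v = sqrt(mu/r) = 7541.1936 m/s = 7.5412 km/s
strips/day = v*86400/40075 = 7.5412*86400/40075 = 16.2585
coverage/day = strips * swath = 16.2585 * 285.2274 = 4637.3677 km
revisit = 40075 / 4637.3677 = 8.6418 days

8.6418 days


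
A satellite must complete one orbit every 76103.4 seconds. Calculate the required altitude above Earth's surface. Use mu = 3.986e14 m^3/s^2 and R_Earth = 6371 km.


T = 76103.4 s
r = (mu*T^2/(4*pi^2))^(1/3) = (3.986e14 * 76103.4^2 / (4*pi^2))^(1/3)
r = 3.881461e+07 m = 38814.6099 km
alt = r - R_E = 38814.6099 - 6371 = 32443.6099 km

32443.6099 km


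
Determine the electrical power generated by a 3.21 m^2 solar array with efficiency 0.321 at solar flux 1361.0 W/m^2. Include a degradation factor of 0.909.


P = area * eta * S * degradation
P = 3.21 * 0.321 * 1361.0 * 0.909
P = 1274.7707 W

1274.7707 W


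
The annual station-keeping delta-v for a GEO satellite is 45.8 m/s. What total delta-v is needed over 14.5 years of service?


dV = rate * years = 45.8 * 14.5
dV = 664.1000 m/s

664.1000 m/s


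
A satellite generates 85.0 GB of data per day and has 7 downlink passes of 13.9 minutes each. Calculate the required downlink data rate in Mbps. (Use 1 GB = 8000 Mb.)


total contact time = 7 * 13.9 * 60 = 5838.0000 s
data = 85.0 GB = 680000.0000 Mb
rate = 680000.0000 / 5838.0000 = 116.4782 Mbps

116.4782 Mbps


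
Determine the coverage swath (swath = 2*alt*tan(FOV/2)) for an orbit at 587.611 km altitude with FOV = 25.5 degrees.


FOV = 25.5 deg = 0.445059 rad
swath = 2 * alt * tan(FOV/2) = 2 * 587.611 * tan(0.2225295)
swath = 2 * 587.611 * 0.2262769
swath = 265.9256 km

265.9256 km


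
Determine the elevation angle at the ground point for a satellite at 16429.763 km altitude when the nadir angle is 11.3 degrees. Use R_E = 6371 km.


r = R_E + alt = 22800.7630 km
Law of sines in the satellite / Earth-center / ground-point triangle:
  sin(nadir)/R_E = sin(90 + el)/r  =>  cos(el) = (r/R_E)*sin(nadir)
cos(el) = (22800.7630 / 6371.0000) * sin(11.3 deg) = 0.7012591
el = arccos(0.7012591) = 45.4719 deg
(Earth-central angle = 90 - nadir - el = 33.2281 deg)

45.4719 degrees


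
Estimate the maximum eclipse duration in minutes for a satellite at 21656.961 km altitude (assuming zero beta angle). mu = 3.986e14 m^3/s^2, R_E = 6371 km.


r = 28027.9610 km
T = 778.3004 min
Eclipse fraction = arcsin(R_E/r)/pi = arcsin(6371.0000/28027.9610)/pi
= arcsin(0.2273087)/pi = 0.07299265
Eclipse duration = 0.07299265 * 778.3004 = 56.8102 min

56.8102 minutes


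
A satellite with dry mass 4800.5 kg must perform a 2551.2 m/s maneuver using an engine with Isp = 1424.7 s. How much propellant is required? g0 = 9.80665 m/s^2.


ve = Isp * g0 = 1424.7 * 9.80665 = 13971.534255 m/s
mass ratio = exp(dv/ve) = exp(2551.2/13971.534255) = 1.20033399
m_prop = m_dry * (mr - 1) = 4800.5 * (1.20033399 - 1)
m_prop = 961.7033 kg

961.7033 kg


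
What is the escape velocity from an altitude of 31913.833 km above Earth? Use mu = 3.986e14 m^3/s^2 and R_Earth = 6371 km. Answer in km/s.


r = 6371.0 + 31913.833 = 38284.8330 km = 3.8284833e+07 m
v_esc = sqrt(2*mu/r) = sqrt(2*3.986e14 / 3.8284833e+07)
v_esc = 4563.2080 m/s = 4.5632 km/s

4.5632 km/s


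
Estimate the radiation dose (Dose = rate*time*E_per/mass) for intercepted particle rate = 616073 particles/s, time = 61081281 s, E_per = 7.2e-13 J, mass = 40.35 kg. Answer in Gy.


Total energy deposited = rate * time * E_per
  = 616073 * 61081281 * 7.2e-13 = 27.0940 J
Dose = E_total / mass = 27.0940 / 40.35
Dose = 0.6714741 Gy

0.6715 Gy


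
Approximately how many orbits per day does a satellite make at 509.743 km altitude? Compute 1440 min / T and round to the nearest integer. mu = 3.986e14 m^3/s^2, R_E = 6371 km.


r = 6.880743e+06 m
T = 2*pi*sqrt(r^3/mu) = 5680.2078 s = 94.6701 min
revs/day = 1440 / 94.6701 = 15.2107
Rounded: 15 revolutions per day

15 revolutions per day


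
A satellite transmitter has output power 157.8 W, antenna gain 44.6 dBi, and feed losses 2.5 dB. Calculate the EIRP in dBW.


Pt = 157.8 W = 21.9811 dBW
EIRP = Pt_dBW + Gt - losses = 21.9811 + 44.6 - 2.5 = 64.0811 dBW

64.0811 dBW


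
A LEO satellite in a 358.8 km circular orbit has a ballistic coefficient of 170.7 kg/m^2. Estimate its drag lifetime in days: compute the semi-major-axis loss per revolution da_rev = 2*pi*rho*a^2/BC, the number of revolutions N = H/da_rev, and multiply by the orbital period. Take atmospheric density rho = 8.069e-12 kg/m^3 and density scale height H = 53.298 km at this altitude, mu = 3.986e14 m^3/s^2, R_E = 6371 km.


a = R_E + alt = 6729.8000 km = 6.7298e+06 m
da_rev = 2*pi*rho*a^2/BC = 2*pi*8.069e-12*(6.7298e+06)^2/170.7 = 13.451490 m per revolution
N = H/da_rev = 53298.0000 m / 13.451490 m = 3962.2378 revolutions
P = 2*pi*sqrt(a^3/mu) = 5494.3264 s
lifetime = N*P = 3962.2378 * 5494.3264 = 2.1769828e+07 s = 251.9656 days

251.9656 days


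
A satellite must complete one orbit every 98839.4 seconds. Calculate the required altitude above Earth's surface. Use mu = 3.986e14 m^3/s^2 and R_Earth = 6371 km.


T = 98839.4 s
r = (mu*T^2/(4*pi^2))^(1/3) = (3.986e14 * 98839.4^2 / (4*pi^2))^(1/3)
r = 4.6203966e+07 m = 46203.9657 km
alt = r - R_E = 46203.9657 - 6371 = 39832.9657 km

39832.9657 km


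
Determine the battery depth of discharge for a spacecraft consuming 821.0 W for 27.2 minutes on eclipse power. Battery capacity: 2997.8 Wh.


E_used = P * t / 60 = 821.0 * 27.2 / 60 = 372.1867 Wh
DOD = E_used / E_total * 100 = 372.1867 / 2997.8 * 100
DOD = 12.4153 %

12.4153 %


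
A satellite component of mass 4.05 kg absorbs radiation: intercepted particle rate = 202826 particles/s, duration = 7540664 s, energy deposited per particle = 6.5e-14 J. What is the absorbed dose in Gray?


Total energy deposited = rate * time * E_per
  = 202826 * 7540664 * 6.5e-14 = 0.09941378 J
Dose = E_total / mass = 0.09941378 / 4.05
Dose = 0.02454661 Gy

0.0245 Gy


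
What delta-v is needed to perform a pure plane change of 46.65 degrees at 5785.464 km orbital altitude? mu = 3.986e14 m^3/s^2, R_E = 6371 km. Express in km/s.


r = 12156.4640 km = 1.2156464e+07 m
V = sqrt(mu/r) = 5726.1802 m/s
di = 46.65 deg = 0.8141961 rad
dV = 2*V*sin(di/2) = 2*5726.1802*sin(0.407098)
dV = 4534.5187 m/s = 4.5345 km/s

4.5345 km/s


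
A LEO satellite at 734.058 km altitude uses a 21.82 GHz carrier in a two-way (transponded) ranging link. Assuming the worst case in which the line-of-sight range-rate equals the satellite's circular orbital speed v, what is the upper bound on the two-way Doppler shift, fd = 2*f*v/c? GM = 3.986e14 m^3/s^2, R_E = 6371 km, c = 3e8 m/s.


r = 7.105058e+06 m
v = sqrt(mu/r) = 7490.0520 m/s (worst-case radial velocity)
f = 21.82 GHz = 2.182e+10 Hz
fd = 2*f*v/c = 2*2.182e+10*7490.0520/3.0e+08
fd = 1.0895529e+06 Hz

1.0896e+06 Hz


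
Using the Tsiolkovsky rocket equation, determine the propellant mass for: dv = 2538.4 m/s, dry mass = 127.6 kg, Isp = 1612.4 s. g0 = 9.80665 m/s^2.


ve = Isp * g0 = 1612.4 * 9.80665 = 15812.242460 m/s
mass ratio = exp(dv/ve) = exp(2538.4/15812.242460) = 1.17413751
m_prop = m_dry * (mr - 1) = 127.6 * (1.17413751 - 1)
m_prop = 22.2199 kg

22.2199 kg


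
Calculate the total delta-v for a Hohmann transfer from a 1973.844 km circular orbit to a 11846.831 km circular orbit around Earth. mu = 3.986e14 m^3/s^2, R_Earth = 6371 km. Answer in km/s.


r1 = 8344.8440 km = 8.344844e+06 m
r2 = 18217.8310 km = 1.8217831e+07 m
dv1 = sqrt(mu/r1)*(sqrt(2*r2/(r1+r2)) - 1) = 1183.1462 m/s
dv2 = sqrt(mu/r2)*(1 - sqrt(2*r1/(r1+r2))) = 969.8366 m/s
total dv = |dv1| + |dv2| = 1183.1462 + 969.8366 = 2152.9829 m/s = 2.1530 km/s

2.1530 km/s


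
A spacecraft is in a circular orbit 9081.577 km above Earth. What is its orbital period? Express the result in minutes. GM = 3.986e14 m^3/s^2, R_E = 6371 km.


r = 15452.5770 km = 1.5452577e+07 m
T = 2*pi*sqrt(r^3/mu) = 2*pi*sqrt(3.6897993e+21 / 3.986e14)
T = 19116.6855 s = 318.6114 min

318.6114 minutes


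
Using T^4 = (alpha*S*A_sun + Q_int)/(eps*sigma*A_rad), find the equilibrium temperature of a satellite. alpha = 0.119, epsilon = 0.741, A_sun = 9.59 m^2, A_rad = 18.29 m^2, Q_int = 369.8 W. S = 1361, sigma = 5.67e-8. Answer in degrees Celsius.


Numerator = alpha*S*A_sun + Q_int = 0.119*1361*9.59 + 369.8 = 1922.9868 W
Denominator = eps*sigma*A_rad = 0.741*5.67e-8*18.29 = 7.6844886e-07 W/K^4
T^4 = 2.5024265e+09 K^4
T = 223.6610 K = -49.4890 C

-49.4890 degrees Celsius


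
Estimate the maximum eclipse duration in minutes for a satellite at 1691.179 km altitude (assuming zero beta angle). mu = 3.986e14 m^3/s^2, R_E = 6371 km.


r = 8062.1790 km
T = 120.0711 min
Eclipse fraction = arcsin(R_E/r)/pi = arcsin(6371.0000/8062.1790)/pi
= arcsin(0.790233)/pi = 0.2900405
Eclipse duration = 0.2900405 * 120.0711 = 34.8255 min

34.8255 minutes


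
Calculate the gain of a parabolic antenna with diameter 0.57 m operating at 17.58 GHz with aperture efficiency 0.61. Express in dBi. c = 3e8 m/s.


lambda = c/f = 3e8 / 1.758e+10 = 0.01706485 m
G = eta*(pi*D/lambda)^2 = 0.61*(pi*0.57/0.01706485)^2
G = 6716.9872 (linear)
G = 10*log10(6716.9872) = 38.2717 dBi

38.2717 dBi


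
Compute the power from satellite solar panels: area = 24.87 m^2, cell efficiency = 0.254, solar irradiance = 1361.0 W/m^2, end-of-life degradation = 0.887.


P = area * eta * S * degradation
P = 24.87 * 0.254 * 1361.0 * 0.887
P = 7625.9025 W

7625.9025 W


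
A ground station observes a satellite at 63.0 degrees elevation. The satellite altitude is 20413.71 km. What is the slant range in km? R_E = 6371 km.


h = 20413.71 km, el = 63.0 deg
d = -R_E*sin(el) + sqrt((R_E*sin(el))^2 + 2*R_E*h + h^2)
d = -6371.0000*sin(1.0996) + sqrt((6371.0000*0.8910065)^2 + 2*6371.0000*20413.71 + 20413.71^2)
d = 20951.4816 km

20951.4816 km


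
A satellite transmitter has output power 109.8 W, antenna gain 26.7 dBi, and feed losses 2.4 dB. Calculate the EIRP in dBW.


Pt = 109.8 W = 20.4060 dBW
EIRP = Pt_dBW + Gt - losses = 20.4060 + 26.7 - 2.4 = 44.7060 dBW

44.7060 dBW


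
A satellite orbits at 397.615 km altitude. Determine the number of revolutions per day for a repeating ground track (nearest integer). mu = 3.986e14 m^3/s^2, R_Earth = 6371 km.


r = 6.768615e+06 m
T = 2*pi*sqrt(r^3/mu) = 5541.9288 s = 92.3655 min
revs/day = 1440 / 92.3655 = 15.5902
Rounded: 16 revolutions per day

16 revolutions per day


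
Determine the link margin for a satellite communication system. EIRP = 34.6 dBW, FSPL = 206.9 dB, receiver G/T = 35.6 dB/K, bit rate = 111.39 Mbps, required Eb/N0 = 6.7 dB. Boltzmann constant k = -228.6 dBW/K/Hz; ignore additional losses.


C/N0 = EIRP - FSPL + G/T - k = 34.6 - 206.9 + 35.6 - (-228.6)
C/N0 = 91.9000 dB-Hz
R_b = 111.39 Mbps = 1.1139e+08 bps -> 10*log10(R_b) = 80.4685 dB-Hz
Eb/N0 = C/N0 - 10*log10(R_b) = 91.9000 - 80.4685 = 11.4315 dB
Margin = Eb/N0 - Eb/N0_req = 11.4315 - 6.7 = 4.7315 dB (link closes)

4.7315 dB


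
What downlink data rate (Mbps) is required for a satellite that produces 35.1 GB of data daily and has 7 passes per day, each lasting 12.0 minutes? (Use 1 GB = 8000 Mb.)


total contact time = 7 * 12.0 * 60 = 5040.0000 s
data = 35.1 GB = 280800.0000 Mb
rate = 280800.0000 / 5040.0000 = 55.7143 Mbps

55.7143 Mbps


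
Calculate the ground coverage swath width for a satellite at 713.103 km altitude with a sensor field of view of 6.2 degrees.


FOV = 6.2 deg = 0.1082104 rad
swath = 2 * alt * tan(FOV/2) = 2 * 713.103 * tan(0.05410521)
swath = 2 * 713.103 * 0.05415806
swath = 77.2406 km

77.2406 km


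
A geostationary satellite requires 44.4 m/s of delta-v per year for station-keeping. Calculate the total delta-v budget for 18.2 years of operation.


dV = rate * years = 44.4 * 18.2
dV = 808.0800 m/s

808.0800 m/s


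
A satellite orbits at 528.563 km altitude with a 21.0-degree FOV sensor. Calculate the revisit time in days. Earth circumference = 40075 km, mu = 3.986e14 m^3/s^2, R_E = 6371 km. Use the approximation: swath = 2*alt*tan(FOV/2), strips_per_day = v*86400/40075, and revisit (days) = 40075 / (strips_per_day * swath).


swath = 2*528.563*tan(0.1832596) = 195.9267 km
v = sqrt(mu/r) = 7600.7746 m/s = 7.6008 km/s
strips/day = v*86400/40075 = 7.6008*86400/40075 = 16.3869
coverage/day = strips * swath = 16.3869 * 195.9267 = 3210.6410 km
revisit = 40075 / 3210.6410 = 12.4819 days

12.4819 days


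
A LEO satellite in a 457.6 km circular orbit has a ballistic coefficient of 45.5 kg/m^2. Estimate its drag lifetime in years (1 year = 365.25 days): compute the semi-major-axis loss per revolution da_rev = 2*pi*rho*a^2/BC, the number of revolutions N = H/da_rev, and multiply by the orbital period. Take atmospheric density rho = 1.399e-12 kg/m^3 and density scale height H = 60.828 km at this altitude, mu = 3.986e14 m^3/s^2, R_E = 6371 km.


a = R_E + alt = 6828.6000 km = 6.8286e+06 m
da_rev = 2*pi*rho*a^2/BC = 2*pi*1.399e-12*(6.8286e+06)^2/45.5 = 9.008439 m per revolution
N = H/da_rev = 60828.0000 m / 9.008439 m = 6752.3354 revolutions
P = 2*pi*sqrt(a^3/mu) = 5615.7625 s
lifetime = N*P = 6752.3354 * 5615.7625 = 3.7919512e+07 s = 438.8832 days
years = 438.8832 / 365.25 = 1.2016 years

1.2016 years


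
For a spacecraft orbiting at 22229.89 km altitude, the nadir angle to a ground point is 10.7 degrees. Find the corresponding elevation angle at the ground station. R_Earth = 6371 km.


r = R_E + alt = 28600.8900 km
Law of sines in the satellite / Earth-center / ground-point triangle:
  sin(nadir)/R_E = sin(90 + el)/r  =>  cos(el) = (r/R_E)*sin(nadir)
cos(el) = (28600.8900 / 6371.0000) * sin(10.7 deg) = 0.8335003
el = arccos(0.8335003) = 33.5400 deg
(Earth-central angle = 90 - nadir - el = 45.7600 deg)

33.5400 degrees


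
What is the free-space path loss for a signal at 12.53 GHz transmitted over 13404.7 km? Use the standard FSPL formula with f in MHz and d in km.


f = 12.53 GHz = 12530.0000 MHz
d = 13404.7 km
FSPL = 32.44 + 20*log10(12530.0000) + 20*log10(13404.7)
FSPL = 32.44 + 81.9590 + 82.5451
FSPL = 196.9442 dB

196.9442 dB


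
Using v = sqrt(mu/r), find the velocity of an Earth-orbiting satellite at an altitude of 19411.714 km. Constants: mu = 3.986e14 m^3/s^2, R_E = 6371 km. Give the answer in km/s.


r = R_E + alt = 6371.0 + 19411.714 = 25782.7140 km = 2.5782714e+07 m
v = sqrt(mu/r) = sqrt(3.986e14 / 2.5782714e+07) = 3931.9169 m/s = 3.9319 km/s

3.9319 km/s


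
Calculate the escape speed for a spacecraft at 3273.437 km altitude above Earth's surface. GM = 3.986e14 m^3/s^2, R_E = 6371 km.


r = 6371.0 + 3273.437 = 9644.4370 km = 9.644437e+06 m
v_esc = sqrt(2*mu/r) = sqrt(2*3.986e14 / 9.644437e+06)
v_esc = 9091.7023 m/s = 9.0917 km/s

9.0917 km/s


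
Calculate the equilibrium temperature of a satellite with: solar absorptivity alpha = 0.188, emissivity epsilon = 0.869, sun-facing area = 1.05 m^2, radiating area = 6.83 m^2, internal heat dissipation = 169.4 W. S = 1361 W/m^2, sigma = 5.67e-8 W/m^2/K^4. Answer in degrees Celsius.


Numerator = alpha*S*A_sun + Q_int = 0.188*1361*1.05 + 169.4 = 438.0614 W
Denominator = eps*sigma*A_rad = 0.869*5.67e-8*6.83 = 3.3652981e-07 W/K^4
T^4 = 1.3017016e+09 K^4
T = 189.9450 K = -83.2050 C

-83.2050 degrees Celsius
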